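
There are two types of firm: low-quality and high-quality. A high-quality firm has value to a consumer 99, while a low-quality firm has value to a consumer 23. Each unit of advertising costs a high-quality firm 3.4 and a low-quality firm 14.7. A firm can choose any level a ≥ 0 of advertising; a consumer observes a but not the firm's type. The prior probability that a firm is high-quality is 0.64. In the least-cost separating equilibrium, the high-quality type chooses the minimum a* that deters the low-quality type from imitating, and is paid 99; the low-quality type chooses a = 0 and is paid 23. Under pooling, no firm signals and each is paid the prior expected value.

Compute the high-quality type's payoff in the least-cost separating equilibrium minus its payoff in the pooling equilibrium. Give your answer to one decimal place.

9.8

Least-cost separating signal: a* solves 23 = 99 − 14.7·a*, so a* = (99 − 23)/14.7 ≈ 5.1701.
High-quality type's separating payoff: 99 − 3.4 × a* = 99 − 3.4 × (99 − 23)/14.7 = 99 − 258.4/14.7 ≈ 81.422.
Pooling payoff: 0.64 × 99 + 0.36 × 23 = 71.64.
Difference: 81.422 − 71.64 = 9.782, i.e. 9.8 to one decimal place.
The high-quality type prefers to separate.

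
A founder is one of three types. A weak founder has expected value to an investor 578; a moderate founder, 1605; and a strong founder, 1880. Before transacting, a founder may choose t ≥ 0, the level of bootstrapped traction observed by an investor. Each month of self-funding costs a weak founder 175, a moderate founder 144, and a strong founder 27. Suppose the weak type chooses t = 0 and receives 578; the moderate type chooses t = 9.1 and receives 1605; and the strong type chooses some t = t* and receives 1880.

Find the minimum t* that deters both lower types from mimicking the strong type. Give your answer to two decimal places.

Weak type (on-path payoff 578) won't mimic when 578 ≥ 1880 − 175·t*, i.e. t* ≥ 7.44.
Moderate type (on-path payoff 1605 − 144×9.1 = 294.6) won't mimic when 294.6 ≥ 1880 − 144·t*, i.e. t* ≥ 11.01.
Both must hold, so t* = max(7.44, 11.01) = 11.01. The moderate type's constraint binds.

11.01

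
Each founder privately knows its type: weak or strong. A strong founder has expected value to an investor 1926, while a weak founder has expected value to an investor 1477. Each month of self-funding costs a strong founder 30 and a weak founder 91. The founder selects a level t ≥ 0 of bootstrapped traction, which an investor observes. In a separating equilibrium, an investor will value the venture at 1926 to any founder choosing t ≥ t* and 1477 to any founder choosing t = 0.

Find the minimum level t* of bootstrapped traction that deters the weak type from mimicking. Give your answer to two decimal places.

4.93

A weak founder choosing t = 0 receives 1477.
Imitating at t* instead would pay 1926 at cost 91·t*, netting 1926 − 91·t*.
Indifference: 1477 = 1926 − 91·t*, so t* = (1926 − 1477) / 91 ≈ 4.93.
This is the weak type's binding incentive-compatibility constraint; any t ≥ 4.93 sustains separation on that side.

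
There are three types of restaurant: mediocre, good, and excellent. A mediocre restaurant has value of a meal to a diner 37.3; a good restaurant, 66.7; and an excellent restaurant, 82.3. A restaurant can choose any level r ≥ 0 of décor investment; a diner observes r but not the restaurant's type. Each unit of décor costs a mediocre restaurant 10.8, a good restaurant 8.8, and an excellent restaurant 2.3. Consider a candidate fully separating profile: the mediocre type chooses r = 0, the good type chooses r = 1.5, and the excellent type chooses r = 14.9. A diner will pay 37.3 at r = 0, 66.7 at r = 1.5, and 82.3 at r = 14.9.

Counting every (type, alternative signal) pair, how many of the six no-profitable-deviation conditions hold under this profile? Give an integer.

4

Good (own payoff 66.7 − 8.8×1.5 = 53.5): to r=0 gives 37.3 → no gain ✓; to r=14.9 gives 82.3 − 8.8×14.9 = -48.82 → no gain ✓.
Mediocre (own payoff 37.3): to r=1.5 gives 66.7 − 10.8×1.5 = 50.5 → profitable ✗; to r=14.9 gives 82.3 − 10.8×14.9 = -78.62 → no gain ✓.
Excellent (own payoff 82.3 − 2.3×14.9 = 48.03): to r=0 gives 37.3 → no gain ✓; to r=1.5 gives 66.7 − 2.3×1.5 = 63.25 → profitable ✗.
4 of the 6 constraints hold; not an equilibrium.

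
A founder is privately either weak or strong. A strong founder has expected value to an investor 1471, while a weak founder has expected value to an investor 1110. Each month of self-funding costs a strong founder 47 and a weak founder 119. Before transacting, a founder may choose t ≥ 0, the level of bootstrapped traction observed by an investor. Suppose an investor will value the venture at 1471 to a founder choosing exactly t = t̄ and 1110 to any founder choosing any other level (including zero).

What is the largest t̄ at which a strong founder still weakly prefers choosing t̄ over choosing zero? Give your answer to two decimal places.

Choosing t̄ yields the strong type 1471 − 47·t̄; choosing zero yields 1110.
The strong type is indifferent at 1471 − 47·t̄ = 1110, i.e. t̄ = (1471 − 1110) / 47 ≈ 7.68.
For any t̄ above 7.68 the strong type would rather pool at zero, so separation collapses.

7.68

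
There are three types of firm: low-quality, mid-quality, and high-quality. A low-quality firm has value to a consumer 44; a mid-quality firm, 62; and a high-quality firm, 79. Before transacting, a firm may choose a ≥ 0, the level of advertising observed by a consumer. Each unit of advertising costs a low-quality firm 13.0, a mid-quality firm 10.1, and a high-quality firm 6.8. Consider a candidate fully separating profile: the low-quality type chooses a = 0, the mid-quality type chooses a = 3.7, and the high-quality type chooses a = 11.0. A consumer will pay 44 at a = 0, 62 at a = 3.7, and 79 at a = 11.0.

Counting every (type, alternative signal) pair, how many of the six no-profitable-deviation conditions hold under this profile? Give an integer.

Mid-quality (own payoff 62 − 10.1×3.7 = 24.63): to a=0 gives 44 → profitable ✗; to a=11.0 gives 79 − 10.1×11.0 = -32.1 → no gain ✓.
High-quality (own payoff 79 − 6.8×11.0 = 4.2): to a=0 gives 44 → profitable ✗; to a=3.7 gives 62 − 6.8×3.7 = 36.84 → profitable ✗.
Low-quality (own payoff 44): to a=3.7 gives 62 − 13.0×3.7 = 13.9 → no gain ✓; to a=11.0 gives 79 − 13.0×11.0 = -64 → no gain ✓.
3 of the 6 constraints hold; not an equilibrium.

3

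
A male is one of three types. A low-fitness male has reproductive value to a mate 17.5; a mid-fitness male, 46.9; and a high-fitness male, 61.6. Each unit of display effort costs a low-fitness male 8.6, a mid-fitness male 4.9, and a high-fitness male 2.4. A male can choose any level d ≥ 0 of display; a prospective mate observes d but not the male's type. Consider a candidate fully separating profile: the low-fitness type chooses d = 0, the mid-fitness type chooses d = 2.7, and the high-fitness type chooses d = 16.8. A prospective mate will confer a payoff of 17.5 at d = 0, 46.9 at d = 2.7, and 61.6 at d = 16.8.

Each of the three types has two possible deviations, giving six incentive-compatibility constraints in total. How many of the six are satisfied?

Low-fitness (own payoff 17.5): to d=2.7 gives 46.9 − 8.6×2.7 = 23.68 → profitable ✗; to d=16.8 gives 61.6 − 8.6×16.8 = -82.88 → no gain ✓.
Mid-fitness (own payoff 46.9 − 4.9×2.7 = 33.67): to d=0 gives 17.5 → no gain ✓; to d=16.8 gives 61.6 − 4.9×16.8 = -20.72 → no gain ✓.
High-fitness (own payoff 61.6 − 2.4×16.8 = 21.28): to d=0 gives 17.5 → no gain ✓; to d=2.7 gives 46.9 − 2.4×2.7 = 40.42 → profitable ✗.
4 of the 6 constraints hold; not an equilibrium.

4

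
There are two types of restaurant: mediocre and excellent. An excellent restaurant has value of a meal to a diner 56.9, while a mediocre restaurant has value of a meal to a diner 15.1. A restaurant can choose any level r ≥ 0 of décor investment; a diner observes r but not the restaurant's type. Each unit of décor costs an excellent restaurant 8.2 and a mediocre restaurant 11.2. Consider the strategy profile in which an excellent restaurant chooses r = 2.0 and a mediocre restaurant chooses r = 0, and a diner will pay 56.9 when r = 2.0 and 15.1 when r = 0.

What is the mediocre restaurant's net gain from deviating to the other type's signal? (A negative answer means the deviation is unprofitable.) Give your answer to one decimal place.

19.4

Playing r = 0 the mediocre restaurant receives 15.1.
Deviating to r = 2.0 brings payment 56.9 at cost 11.2 × 2.0 = 22.4, netting 34.5.
Gain from deviating: 34.5 − 15.1 = 19.4.
The gain is positive, so the mediocre type's incentive-compatibility constraint is violated — this profile is not a separating equilibrium.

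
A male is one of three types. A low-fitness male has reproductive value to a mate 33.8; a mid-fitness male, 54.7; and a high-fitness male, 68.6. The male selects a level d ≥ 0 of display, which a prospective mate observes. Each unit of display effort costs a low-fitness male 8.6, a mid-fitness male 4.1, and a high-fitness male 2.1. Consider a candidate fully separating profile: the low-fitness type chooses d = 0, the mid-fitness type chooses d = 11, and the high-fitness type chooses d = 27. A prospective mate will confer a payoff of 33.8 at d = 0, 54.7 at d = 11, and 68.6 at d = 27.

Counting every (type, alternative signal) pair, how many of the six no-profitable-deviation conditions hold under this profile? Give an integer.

High-fitness (own payoff 68.6 − 2.1×27 = 11.9): to d=0 gives 33.8 → profitable ✗; to d=11 gives 54.7 − 2.1×11 = 31.6 → profitable ✗.
Low-fitness (own payoff 33.8): to d=11 gives 54.7 − 8.6×11 = -39.9 → no gain ✓; to d=27 gives 68.6 − 8.6×27 = -163.6 → no gain ✓.
Mid-fitness (own payoff 54.7 − 4.1×11 = 9.6): to d=0 gives 33.8 → profitable ✗; to d=27 gives 68.6 − 4.1×27 = -42.1 → no gain ✓.
3 of the 6 constraints hold; not an equilibrium.

3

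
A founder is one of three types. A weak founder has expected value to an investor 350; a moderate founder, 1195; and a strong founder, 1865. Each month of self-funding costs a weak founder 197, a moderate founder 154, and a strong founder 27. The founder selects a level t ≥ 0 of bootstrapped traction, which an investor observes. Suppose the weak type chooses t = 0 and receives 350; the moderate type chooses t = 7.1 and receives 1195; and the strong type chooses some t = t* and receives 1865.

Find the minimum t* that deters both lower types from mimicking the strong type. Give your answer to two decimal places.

11.45

Moderate type (on-path payoff 1195 − 154×7.1 = 101.6) won't mimic when 101.6 ≥ 1865 − 154·t*, i.e. t* ≥ 11.45.
Weak type (on-path payoff 350) won't mimic when 350 ≥ 1865 − 197·t*, i.e. t* ≥ 7.69.
Both must hold, so t* = max(7.69, 11.45) = 11.45. The moderate type's constraint binds.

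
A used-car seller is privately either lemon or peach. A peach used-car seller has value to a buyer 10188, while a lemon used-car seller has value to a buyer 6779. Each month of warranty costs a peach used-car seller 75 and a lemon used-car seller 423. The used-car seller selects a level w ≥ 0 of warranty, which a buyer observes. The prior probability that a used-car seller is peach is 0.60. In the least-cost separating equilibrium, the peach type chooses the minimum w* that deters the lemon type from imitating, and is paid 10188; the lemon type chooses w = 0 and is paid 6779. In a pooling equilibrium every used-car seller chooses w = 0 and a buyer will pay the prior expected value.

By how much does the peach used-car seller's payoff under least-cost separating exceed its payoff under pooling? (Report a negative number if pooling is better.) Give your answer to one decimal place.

759.2

Least-cost separating signal: w* solves 6779 = 10188 − 423·w*, so w* = (10188 − 6779)/423 ≈ 8.0591.
Peach type's separating payoff: 10188 − 75 × w* = 10188 − 75 × (10188 − 6779)/423 = 10188 − 255675/423 ≈ 9583.567.
Pooling payoff: 0.60 × 10188 + 0.40 × 6779 = 8824.4.
Difference: 9583.567 − 8824.4 = 759.167, i.e. 759.2 to one decimal place.
The peach type prefers to separate.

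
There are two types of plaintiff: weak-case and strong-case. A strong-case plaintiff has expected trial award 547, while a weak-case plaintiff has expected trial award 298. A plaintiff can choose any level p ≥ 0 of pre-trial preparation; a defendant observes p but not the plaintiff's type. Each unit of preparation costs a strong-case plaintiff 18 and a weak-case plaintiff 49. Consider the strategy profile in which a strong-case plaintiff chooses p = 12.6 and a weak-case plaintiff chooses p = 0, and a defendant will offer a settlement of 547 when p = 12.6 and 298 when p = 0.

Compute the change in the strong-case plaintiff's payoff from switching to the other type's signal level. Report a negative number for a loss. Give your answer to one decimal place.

-22.2

Playing p = 12.6 the strong-case plaintiff receives 547 − 18 × 12.6 = 320.2.
Deviating to p = 0 yields 298 instead.
Gain from deviating: 298 − 320.2 = -22.2.
The gain is negative, so the strong-case type's incentive-compatibility constraint is satisfied.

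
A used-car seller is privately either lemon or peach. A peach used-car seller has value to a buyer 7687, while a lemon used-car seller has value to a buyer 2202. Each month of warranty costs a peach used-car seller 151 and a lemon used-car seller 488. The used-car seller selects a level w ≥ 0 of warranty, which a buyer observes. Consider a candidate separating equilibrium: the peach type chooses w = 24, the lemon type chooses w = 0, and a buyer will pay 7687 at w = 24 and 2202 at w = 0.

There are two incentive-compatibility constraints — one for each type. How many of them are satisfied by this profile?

2

Lemon type: stay at 0 → 2202; mimic → 7687 − 488 × 24 = -4025. IC holds (2202 ≥ -4025).
Peach type: signal → 7687 − 151 × 24 = 4063; deviate to 0 → 2202. IC holds (4063 ≥ 2202).
2 of 2 constraints hold, so this is a separating equilibrium.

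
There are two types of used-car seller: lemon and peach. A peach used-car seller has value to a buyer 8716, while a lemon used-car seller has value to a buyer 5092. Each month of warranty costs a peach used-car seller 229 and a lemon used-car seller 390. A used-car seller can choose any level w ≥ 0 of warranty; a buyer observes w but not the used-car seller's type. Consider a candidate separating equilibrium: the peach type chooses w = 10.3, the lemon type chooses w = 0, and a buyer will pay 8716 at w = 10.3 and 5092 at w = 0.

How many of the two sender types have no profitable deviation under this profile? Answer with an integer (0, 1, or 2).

Lemon type: stay at 0 → 5092; mimic → 8716 − 390 × 10.3 = 4699. IC holds (5092 ≥ 4699).
Peach type: signal → 8716 − 229 × 10.3 = 6357.3; deviate to 0 → 5092. IC holds (6357.3 ≥ 5092).
2 of 2 constraints hold, so this is a separating equilibrium.

2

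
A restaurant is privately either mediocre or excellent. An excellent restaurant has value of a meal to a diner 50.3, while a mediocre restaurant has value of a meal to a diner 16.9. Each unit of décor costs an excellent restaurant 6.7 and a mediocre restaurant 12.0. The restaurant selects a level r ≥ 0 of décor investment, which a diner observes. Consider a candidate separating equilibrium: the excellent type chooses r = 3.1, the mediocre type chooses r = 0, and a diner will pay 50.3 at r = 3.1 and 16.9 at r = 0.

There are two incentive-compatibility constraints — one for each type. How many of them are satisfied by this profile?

2

Mediocre type: stay at 0 → 16.9; mimic → 50.3 − 12.0 × 3.1 = 13.1. IC holds (16.9 ≥ 13.1).
Excellent type: signal → 50.3 − 6.7 × 3.1 = 29.53; deviate to 0 → 16.9. IC holds (29.53 ≥ 16.9).
2 of 2 constraints hold, so this is a separating equilibrium.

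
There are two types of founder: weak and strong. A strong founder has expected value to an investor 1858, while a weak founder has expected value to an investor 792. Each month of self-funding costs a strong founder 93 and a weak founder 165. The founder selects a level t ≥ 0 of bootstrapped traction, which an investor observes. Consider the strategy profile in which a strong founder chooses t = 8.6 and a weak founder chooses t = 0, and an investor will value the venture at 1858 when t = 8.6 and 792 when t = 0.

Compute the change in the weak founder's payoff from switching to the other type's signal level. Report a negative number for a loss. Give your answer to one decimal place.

-353.0

Playing t = 0 the weak founder receives 792.
Deviating to t = 8.6 brings payment 1858 at cost 165 × 8.6 = 1419, netting 439.
Gain from deviating: 439 − 792 = -353.0.
The gain is negative, so the weak type's incentive-compatibility constraint is satisfied.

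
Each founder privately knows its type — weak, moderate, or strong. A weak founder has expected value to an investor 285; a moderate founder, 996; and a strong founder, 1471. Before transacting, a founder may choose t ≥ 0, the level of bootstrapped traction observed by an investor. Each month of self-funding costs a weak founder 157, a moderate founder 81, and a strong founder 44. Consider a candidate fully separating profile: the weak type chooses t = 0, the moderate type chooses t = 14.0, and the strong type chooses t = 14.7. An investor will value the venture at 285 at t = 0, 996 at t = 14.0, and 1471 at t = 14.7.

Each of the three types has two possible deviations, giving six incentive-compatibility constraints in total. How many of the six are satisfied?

4

Strong (own payoff 1471 − 44×14.7 = 824.2): to t=0 gives 285 → no gain ✓; to t=14.0 gives 996 − 44×14.0 = 380 → no gain ✓.
Moderate (own payoff 996 − 81×14.0 = -138): to t=0 gives 285 → profitable ✗; to t=14.7 gives 1471 − 81×14.7 = 280.3 → profitable ✗.
Weak (own payoff 285): to t=14.0 gives 996 − 157×14.0 = -1202 → no gain ✓; to t=14.7 gives 1471 − 157×14.7 = -836.9 → no gain ✓.
4 of the 6 constraints hold; not an equilibrium.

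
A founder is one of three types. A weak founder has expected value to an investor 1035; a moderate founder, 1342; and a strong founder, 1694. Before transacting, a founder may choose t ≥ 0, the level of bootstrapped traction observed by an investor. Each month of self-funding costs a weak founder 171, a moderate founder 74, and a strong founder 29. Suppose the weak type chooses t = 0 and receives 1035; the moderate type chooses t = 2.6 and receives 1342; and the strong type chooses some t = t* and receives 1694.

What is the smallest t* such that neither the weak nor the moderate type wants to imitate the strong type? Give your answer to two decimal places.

7.36

Moderate type (on-path payoff 1342 − 74×2.6 = 1149.6) won't mimic when 1149.6 ≥ 1694 − 74·t*, i.e. t* ≥ 7.36.
Weak type (on-path payoff 1035) won't mimic when 1035 ≥ 1694 − 171·t*, i.e. t* ≥ 3.85.
Both must hold, so t* = max(3.85, 7.36) = 7.36. The moderate type's constraint binds.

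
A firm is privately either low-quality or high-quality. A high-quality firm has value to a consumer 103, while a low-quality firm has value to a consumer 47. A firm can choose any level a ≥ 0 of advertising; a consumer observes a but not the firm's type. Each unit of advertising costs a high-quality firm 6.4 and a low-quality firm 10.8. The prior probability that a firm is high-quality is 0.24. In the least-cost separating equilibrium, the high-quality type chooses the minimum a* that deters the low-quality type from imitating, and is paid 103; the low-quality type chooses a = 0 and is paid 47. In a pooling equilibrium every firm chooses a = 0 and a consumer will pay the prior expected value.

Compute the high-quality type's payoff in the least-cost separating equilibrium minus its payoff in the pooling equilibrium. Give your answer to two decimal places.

Least-cost separating signal: a* solves 47 = 103 − 10.8·a*, so a* = (103 − 47)/10.8 ≈ 5.1852.
High-quality type's separating payoff: 103 − 6.4 × a* = 103 − 6.4 × (103 − 47)/10.8 = 103 − 358.4/10.8 ≈ 69.8148.
Pooling payoff: 0.24 × 103 + 0.76 × 47 = 60.44.
Difference: 69.8148 − 60.44 = 9.3748, i.e. 9.37 to two decimal places.
The high-quality type prefers to separate.

9.37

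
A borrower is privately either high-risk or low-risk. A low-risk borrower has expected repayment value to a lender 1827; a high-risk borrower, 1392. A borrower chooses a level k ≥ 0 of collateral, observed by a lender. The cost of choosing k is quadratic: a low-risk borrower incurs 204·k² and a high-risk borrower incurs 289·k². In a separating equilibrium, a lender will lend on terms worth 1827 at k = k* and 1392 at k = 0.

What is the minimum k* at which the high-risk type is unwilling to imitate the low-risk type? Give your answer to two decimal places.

The high-risk type at k = 0 receives 1392; imitating at k* yields 1827 − 289·k*².
Indifference: 1392 = 1827 − 289·k*², so k*² = (1827 − 1392) / 289 ≈ 1.5052.
k* = √1.5052 ≈ 1.23.

1.23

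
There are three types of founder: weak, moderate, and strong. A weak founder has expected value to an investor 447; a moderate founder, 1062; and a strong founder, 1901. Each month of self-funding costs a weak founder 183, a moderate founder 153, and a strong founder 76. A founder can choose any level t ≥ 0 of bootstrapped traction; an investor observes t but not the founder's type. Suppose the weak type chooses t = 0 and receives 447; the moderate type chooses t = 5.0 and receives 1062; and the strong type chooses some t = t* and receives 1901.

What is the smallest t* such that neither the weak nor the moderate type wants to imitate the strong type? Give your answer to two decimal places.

Moderate type (on-path payoff 1062 − 153×5.0 = 297) won't mimic when 297 ≥ 1901 − 153·t*, i.e. t* ≥ 10.48.
Weak type (on-path payoff 447) won't mimic when 447 ≥ 1901 − 183·t*, i.e. t* ≥ 7.95.
Both must hold, so t* = max(7.95, 10.48) = 10.48. The moderate type's constraint binds.

10.48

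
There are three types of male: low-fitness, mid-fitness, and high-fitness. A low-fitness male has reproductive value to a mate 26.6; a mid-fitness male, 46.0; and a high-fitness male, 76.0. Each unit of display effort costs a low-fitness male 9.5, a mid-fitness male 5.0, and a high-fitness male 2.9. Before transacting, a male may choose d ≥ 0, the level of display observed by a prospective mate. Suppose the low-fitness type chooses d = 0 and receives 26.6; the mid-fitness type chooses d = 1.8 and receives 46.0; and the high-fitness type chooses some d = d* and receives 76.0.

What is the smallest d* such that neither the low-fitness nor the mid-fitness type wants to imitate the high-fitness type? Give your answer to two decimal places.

Low-fitness type (on-path payoff 26.6) won't mimic when 26.6 ≥ 76.0 − 9.5·d*, i.e. d* ≥ 5.20.
Mid-fitness type (on-path payoff 46.0 − 5.0×1.8 = 37) won't mimic when 37 ≥ 76.0 − 5.0·d*, i.e. d* ≥ 7.80.
Both must hold, so d* = max(5.20, 7.80) = 7.80. The mid-fitness type's constraint binds.

7.80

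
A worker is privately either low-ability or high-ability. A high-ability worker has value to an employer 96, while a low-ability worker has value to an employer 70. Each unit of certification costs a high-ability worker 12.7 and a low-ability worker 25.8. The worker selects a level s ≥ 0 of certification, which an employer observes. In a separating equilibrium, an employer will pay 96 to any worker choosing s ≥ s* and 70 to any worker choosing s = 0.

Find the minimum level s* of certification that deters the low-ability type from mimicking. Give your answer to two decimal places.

1.01

A low-ability worker choosing s = 0 receives 70.
Imitating at s* instead would pay 96 at cost 25.8·s*, netting 96 − 25.8·s*.
Indifference: 70 = 96 − 25.8·s*, so s* = (96 − 70) / 25.8 ≈ 1.01.
At s* the low-ability type's incentive constraint just binds; the high-ability type strictly prefers s* since its per-unit cost is lower.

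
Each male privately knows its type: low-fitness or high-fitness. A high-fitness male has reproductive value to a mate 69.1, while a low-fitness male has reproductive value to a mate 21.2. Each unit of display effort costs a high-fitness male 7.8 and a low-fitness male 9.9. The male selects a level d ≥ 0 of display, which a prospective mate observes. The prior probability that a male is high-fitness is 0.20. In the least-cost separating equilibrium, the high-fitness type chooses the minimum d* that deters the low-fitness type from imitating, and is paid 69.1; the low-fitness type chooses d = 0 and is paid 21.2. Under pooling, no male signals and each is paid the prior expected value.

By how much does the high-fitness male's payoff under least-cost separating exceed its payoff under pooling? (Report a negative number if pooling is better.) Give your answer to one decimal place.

Least-cost separating signal: d* solves 21.2 = 69.1 − 9.9·d*, so d* = (69.1 − 21.2)/9.9 ≈ 4.8384.
High-fitness type's separating payoff: 69.1 − 7.8 × d* = 69.1 − 7.8 × (69.1 − 21.2)/9.9 = 69.1 − 373.62/9.9 ≈ 31.361.
Pooling payoff: 0.20 × 69.1 + 0.80 × 21.2 = 30.78.
Difference: 31.361 − 30.78 = 0.581, i.e. 0.6 to one decimal place.
The high-fitness type prefers to separate.

0.6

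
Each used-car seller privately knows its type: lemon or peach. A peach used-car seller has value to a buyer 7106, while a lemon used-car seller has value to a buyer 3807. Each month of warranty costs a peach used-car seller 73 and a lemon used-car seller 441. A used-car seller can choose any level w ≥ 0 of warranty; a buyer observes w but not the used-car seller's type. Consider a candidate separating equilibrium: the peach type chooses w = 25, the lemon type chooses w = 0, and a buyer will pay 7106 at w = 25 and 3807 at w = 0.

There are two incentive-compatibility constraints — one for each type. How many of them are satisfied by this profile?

2

Lemon type: stay at 0 → 3807; mimic → 7106 − 441 × 25 = -3919. IC holds (3807 ≥ -3919).
Peach type: signal → 7106 − 73 × 25 = 5281; deviate to 0 → 3807. IC holds (5281 ≥ 3807).
2 of 2 constraints hold, so this is a separating equilibrium.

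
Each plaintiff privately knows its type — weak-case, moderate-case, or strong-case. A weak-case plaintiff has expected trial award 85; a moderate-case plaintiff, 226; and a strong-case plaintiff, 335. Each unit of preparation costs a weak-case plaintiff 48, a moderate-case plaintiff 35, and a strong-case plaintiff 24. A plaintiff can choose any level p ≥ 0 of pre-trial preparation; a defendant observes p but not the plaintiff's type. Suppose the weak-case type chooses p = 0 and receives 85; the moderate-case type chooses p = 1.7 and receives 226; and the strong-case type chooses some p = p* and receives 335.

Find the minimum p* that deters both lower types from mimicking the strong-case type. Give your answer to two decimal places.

Moderate-case type (on-path payoff 226 − 35×1.7 = 166.5) won't mimic when 166.5 ≥ 335 − 35·p*, i.e. p* ≥ 4.81.
Weak-case type (on-path payoff 85) won't mimic when 85 ≥ 335 − 48·p*, i.e. p* ≥ 5.21.
Both must hold, so p* = max(5.21, 4.81) = 5.21. The weak-case type's constraint binds.

5.21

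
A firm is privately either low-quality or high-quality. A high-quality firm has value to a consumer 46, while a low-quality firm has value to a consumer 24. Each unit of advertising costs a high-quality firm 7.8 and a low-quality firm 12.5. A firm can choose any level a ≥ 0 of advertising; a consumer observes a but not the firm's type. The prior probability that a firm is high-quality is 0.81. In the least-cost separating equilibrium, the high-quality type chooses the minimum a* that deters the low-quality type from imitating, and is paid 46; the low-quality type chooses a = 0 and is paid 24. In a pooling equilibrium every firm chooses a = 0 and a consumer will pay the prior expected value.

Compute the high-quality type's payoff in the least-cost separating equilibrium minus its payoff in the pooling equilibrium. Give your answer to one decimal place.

-9.5

Least-cost separating signal: a* solves 24 = 46 − 12.5·a*, so a* = (46 − 24)/12.5 = 1.76.
High-quality type's separating payoff: 46 − 7.8 × a* = 46 − 7.8 × (46 − 24)/12.5 = 46 − 171.6/12.5 = 32.272.
Pooling payoff: 0.81 × 46 + 0.19 × 24 = 41.82.
Difference: 32.272 − 41.82 = -9.548, i.e. -9.5 to one decimal place.
The high-quality type would prefer the pooling outcome.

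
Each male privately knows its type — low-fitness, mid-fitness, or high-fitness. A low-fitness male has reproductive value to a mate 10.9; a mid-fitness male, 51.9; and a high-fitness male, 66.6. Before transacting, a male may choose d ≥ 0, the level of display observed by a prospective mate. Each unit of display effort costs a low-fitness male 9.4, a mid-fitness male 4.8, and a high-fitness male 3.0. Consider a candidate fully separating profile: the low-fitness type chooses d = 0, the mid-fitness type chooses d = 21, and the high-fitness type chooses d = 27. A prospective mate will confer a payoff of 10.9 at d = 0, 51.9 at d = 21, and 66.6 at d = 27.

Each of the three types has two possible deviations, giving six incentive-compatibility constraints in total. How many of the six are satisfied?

Low-fitness (own payoff 10.9): to d=21 gives 51.9 − 9.4×21 = -145.5 → no gain ✓; to d=27 gives 66.6 − 9.4×27 = -187.2 → no gain ✓.
High-fitness (own payoff 66.6 − 3.0×27 = -14.4): to d=0 gives 10.9 → profitable ✗; to d=21 gives 51.9 − 3.0×21 = -11.1 → profitable ✗.
Mid-fitness (own payoff 51.9 − 4.8×21 = -48.9): to d=0 gives 10.9 → profitable ✗; to d=27 gives 66.6 − 4.8×27 = -63 → no gain ✓.
3 of the 6 constraints hold; not an equilibrium.

3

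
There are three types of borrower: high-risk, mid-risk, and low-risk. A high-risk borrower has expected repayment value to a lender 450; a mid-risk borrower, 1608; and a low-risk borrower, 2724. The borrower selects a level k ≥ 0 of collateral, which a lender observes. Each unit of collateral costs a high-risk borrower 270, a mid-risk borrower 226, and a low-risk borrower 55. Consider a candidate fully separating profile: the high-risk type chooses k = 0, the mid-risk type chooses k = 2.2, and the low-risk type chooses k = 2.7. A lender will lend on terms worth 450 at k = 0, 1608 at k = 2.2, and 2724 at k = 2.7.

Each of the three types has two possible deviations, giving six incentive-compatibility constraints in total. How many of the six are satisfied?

High-risk (own payoff 450): to k=2.2 gives 1608 − 270×2.2 = 1014 → profitable ✗; to k=2.7 gives 2724 − 270×2.7 = 1995 → profitable ✗.
Low-risk (own payoff 2724 − 55×2.7 = 2575.5): to k=0 gives 450 → no gain ✓; to k=2.2 gives 1608 − 55×2.2 = 1487 → no gain ✓.
Mid-risk (own payoff 1608 − 226×2.2 = 1110.8): to k=0 gives 450 → no gain ✓; to k=2.7 gives 2724 − 226×2.7 = 2113.8 → profitable ✗.
3 of the 6 constraints hold; not an equilibrium.

3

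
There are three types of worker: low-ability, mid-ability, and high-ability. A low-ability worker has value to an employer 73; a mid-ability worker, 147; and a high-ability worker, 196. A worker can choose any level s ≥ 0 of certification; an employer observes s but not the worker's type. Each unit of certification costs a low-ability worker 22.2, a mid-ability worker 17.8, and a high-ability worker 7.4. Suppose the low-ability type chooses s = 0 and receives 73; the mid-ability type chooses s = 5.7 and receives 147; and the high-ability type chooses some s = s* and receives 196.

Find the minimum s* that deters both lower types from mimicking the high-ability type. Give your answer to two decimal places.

Low-ability type (on-path payoff 73) won't mimic when 73 ≥ 196 − 22.2·s*, i.e. s* ≥ 5.54.
Mid-ability type (on-path payoff 147 − 17.8×5.7 = 45.54) won't mimic when 45.54 ≥ 196 − 17.8·s*, i.e. s* ≥ 8.45.
Both must hold, so s* = max(5.54, 8.45) = 8.45. The mid-ability type's constraint binds.

8.45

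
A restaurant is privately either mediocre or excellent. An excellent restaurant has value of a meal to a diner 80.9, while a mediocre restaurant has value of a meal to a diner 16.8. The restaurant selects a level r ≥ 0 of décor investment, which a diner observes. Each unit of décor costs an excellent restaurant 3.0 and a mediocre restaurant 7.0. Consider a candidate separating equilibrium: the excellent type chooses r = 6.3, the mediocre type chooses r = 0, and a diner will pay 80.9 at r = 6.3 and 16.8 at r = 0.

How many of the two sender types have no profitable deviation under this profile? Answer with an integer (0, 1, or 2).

Excellent type: signal → 80.9 − 3.0 × 6.3 = 62; deviate to 0 → 16.8. IC holds (62 ≥ 16.8).
Mediocre type: stay at 0 → 16.8; mimic → 80.9 − 7.0 × 6.3 = 36.8. IC fails (16.8 < 36.8).
1 of 2 constraints hold, so this profile is not an equilibrium.

1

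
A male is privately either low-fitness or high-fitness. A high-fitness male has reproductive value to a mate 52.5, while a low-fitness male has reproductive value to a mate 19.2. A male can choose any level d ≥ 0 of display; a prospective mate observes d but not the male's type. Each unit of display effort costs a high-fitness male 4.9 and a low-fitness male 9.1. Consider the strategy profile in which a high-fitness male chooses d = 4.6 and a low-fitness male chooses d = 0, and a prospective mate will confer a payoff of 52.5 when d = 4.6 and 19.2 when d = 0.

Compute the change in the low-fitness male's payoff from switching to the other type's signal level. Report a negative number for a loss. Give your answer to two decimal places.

Playing d = 0 the low-fitness male receives 19.2.
Deviating to d = 4.6 brings payment 52.5 at cost 9.1 × 4.6 = 41.86, netting 10.64.
Gain from deviating: 10.64 − 19.2 = -8.56.
The gain is negative, so the low-fitness type's incentive-compatibility constraint is satisfied.

-8.56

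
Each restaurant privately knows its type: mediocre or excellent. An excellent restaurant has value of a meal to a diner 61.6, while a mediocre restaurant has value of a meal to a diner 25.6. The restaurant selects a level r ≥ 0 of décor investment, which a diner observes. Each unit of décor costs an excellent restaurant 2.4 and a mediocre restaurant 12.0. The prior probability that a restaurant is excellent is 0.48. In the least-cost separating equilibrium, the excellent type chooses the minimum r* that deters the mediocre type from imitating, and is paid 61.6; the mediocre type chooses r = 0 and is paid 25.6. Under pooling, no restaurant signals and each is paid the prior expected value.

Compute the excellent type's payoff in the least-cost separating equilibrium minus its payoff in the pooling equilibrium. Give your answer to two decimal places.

Least-cost separating signal: r* solves 25.6 = 61.6 − 12.0·r*, so r* = (61.6 − 25.6)/12.0 = 3.
Excellent type's separating payoff: 61.6 − 2.4 × r* = 61.6 − 2.4 × (61.6 − 25.6)/12.0 = 61.6 − 86.4/12.0 = 54.4.
Pooling payoff: 0.48 × 61.6 + 0.52 × 25.6 = 42.88.
Difference: 54.4 − 42.88 = 11.52.
The excellent type prefers to separate.

11.52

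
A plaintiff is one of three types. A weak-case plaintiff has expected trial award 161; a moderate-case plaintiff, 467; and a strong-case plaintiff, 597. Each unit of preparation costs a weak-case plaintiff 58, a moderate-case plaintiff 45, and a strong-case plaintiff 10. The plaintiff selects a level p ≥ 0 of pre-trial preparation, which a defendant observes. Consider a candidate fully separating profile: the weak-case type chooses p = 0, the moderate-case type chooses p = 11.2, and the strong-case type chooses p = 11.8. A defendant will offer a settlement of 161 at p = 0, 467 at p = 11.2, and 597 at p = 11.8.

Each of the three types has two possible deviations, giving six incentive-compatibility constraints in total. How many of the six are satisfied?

4

Weak-case (own payoff 161): to p=11.2 gives 467 − 58×11.2 = -182.6 → no gain ✓; to p=11.8 gives 597 − 58×11.8 = -87.4 → no gain ✓.
Strong-case (own payoff 597 − 10×11.8 = 479): to p=0 gives 161 → no gain ✓; to p=11.2 gives 467 − 10×11.2 = 355 → no gain ✓.
Moderate-case (own payoff 467 − 45×11.2 = -37): to p=0 gives 161 → profitable ✗; to p=11.8 gives 597 − 45×11.8 = 66 → profitable ✗.
4 of the 6 constraints hold; not an equilibrium.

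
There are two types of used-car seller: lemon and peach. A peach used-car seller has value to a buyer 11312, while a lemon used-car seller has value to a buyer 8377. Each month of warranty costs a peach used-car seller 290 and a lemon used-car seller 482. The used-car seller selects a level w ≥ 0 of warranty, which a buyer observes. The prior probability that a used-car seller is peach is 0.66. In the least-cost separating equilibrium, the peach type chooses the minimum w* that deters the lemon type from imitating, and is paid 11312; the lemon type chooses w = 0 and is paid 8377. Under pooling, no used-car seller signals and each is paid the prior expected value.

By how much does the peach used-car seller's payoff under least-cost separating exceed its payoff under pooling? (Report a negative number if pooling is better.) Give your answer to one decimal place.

Least-cost separating signal: w* solves 8377 = 11312 − 482·w*, so w* = (11312 − 8377)/482 ≈ 6.0892.
Peach type's separating payoff: 11312 − 290 × w* = 11312 − 290 × (11312 − 8377)/482 = 11312 − 851150/482 ≈ 9546.129.
Pooling payoff: 0.66 × 11312 + 0.34 × 8377 = 10314.1.
Difference: 9546.129 − 10314.1 = -767.971, i.e. -768.0 to one decimal place.
The peach type would prefer the pooling outcome.

-768.0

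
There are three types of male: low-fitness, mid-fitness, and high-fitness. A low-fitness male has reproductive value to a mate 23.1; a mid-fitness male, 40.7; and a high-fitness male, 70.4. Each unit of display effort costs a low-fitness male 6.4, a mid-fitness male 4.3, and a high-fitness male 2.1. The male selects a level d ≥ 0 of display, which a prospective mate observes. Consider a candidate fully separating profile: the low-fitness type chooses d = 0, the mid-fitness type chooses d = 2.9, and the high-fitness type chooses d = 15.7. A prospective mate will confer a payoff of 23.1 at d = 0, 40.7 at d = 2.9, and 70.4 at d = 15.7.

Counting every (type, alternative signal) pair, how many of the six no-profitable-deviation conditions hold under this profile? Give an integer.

6

High-fitness (own payoff 70.4 − 2.1×15.7 = 37.43): to d=0 gives 23.1 → no gain ✓; to d=2.9 gives 40.7 − 2.1×2.9 = 34.61 → no gain ✓.
Low-fitness (own payoff 23.1): to d=2.9 gives 40.7 − 6.4×2.9 = 22.14 → no gain ✓; to d=15.7 gives 70.4 − 6.4×15.7 = -30.08 → no gain ✓.
Mid-fitness (own payoff 40.7 − 4.3×2.9 = 28.23): to d=0 gives 23.1 → no gain ✓; to d=15.7 gives 70.4 − 4.3×15.7 = 2.89 → no gain ✓.
6 of the 6 constraints hold; this profile is a separating equilibrium.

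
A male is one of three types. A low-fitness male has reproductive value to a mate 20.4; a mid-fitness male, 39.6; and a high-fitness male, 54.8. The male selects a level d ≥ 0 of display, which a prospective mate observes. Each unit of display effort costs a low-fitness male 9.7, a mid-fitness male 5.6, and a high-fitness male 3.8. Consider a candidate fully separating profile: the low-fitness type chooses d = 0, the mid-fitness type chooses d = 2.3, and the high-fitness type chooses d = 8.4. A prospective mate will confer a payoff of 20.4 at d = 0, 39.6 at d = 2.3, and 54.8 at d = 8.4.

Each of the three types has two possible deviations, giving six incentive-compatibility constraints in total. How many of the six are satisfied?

5

High-fitness (own payoff 54.8 − 3.8×8.4 = 22.88): to d=0 gives 20.4 → no gain ✓; to d=2.3 gives 39.6 − 3.8×2.3 = 30.86 → profitable ✗.
Mid-fitness (own payoff 39.6 − 5.6×2.3 = 26.72): to d=0 gives 20.4 → no gain ✓; to d=8.4 gives 54.8 − 5.6×8.4 = 7.76 → no gain ✓.
Low-fitness (own payoff 20.4): to d=2.3 gives 39.6 − 9.7×2.3 = 17.29 → no gain ✓; to d=8.4 gives 54.8 − 9.7×8.4 = -26.68 → no gain ✓.
5 of the 6 constraints hold; not an equilibrium.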